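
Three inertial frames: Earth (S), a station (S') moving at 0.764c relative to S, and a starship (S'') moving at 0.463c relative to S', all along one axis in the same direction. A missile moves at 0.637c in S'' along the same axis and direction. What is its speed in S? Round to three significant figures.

Apply u = (u'+v)/(1+u'v) twice. Missile in the station frame: (0.637+0.463)/(1+0.637·0.463) = 1.1/1.294931 = 0.84947c.
That velocity, transformed to the rest frame of Earth: (0.84947+0.764)/(1+0.84947·0.764) = 1.61347/1.64899508 = 0.97846c.

0.978c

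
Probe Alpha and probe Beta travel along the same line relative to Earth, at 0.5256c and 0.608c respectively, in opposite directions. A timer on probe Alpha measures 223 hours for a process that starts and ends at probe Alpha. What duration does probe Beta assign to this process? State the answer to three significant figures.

436 hours

Transform probe Alpha's velocity into probe Beta's frame: (0.5256 + 0.608)/(1 + 0.5256·0.608) = 1.1336/1.3195648, so the relative speed is 0.85907c.
γ for this relative speed: γ = 1/√(1 − 0.738001) = 1.9537.
The clock on probe Alpha records proper time, so probe Beta measures Δt = γΔτ = 1.9537 × 223 = 436 hours.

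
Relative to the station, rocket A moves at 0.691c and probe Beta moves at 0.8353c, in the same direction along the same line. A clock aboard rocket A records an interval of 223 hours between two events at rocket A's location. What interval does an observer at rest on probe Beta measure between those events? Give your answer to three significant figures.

237 hours

Speed of rocket A in probe Beta's frame: u = (v_A − v_B)/(1 − v_A v_B/c²) = (0.691 − 0.8353)/(1 − 0.691×0.8353) = −0.1443/0.4228077 = −0.34129; |u| = 0.34129c.
At |u| = 0.34129c, γ = (1 − 0.116479)^(−1/2) = 1.0639.
The clock on rocket A records proper time, so probe Beta measures Δt = γΔτ = 1.0639 × 223 = 237 hours.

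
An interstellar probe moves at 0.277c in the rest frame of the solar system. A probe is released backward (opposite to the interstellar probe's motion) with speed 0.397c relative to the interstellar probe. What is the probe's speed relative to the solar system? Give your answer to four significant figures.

0.1348c

Relativistic velocity addition: u = (u' + v)/(1 + u'v/c²), with u' = −0.397c and v = 0.277c.
Numerator: −0.397 + 0.277 = −0.12. Denominator: 1 + (−0.397)(0.277) = 0.890031.
u = −0.12/0.890031 = −0.13483, so the speed is 0.1348c.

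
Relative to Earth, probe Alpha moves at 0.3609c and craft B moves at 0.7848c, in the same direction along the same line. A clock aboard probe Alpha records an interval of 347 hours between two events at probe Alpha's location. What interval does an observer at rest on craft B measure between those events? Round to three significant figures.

The velocity of probe Alpha relative to craft B is (0.3609 − 0.7848)c / (1 − 0.3609×0.7848) = −0.59141c; relative speed 0.59141c.
γ for this relative speed: γ = 1/√(1 − 0.349766) = 1.2401.
Probe Alpha's interval is proper; time dilation gives Δt_B = γΔτ = 1.2401 × 347 hours = 430 hours.

430 hours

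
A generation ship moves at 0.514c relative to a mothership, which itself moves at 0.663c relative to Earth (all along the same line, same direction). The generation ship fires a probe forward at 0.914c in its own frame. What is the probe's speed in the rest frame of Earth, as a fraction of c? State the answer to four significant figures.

0.9942c

Apply u = (u'+v)/(1+u'v) twice. Probe in the mothership frame: (0.914+0.514)/(1+0.914·0.514) = 1.428/1.469796 = 0.97156c.
That velocity, transformed to the rest frame of Earth: (0.97156+0.663)/(1+0.97156·0.663) = 1.63456/1.64414428 = 0.99417c.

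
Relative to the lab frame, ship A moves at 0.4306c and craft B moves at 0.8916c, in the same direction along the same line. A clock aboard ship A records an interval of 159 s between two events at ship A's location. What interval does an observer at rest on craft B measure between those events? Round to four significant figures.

Speed of ship A in craft B's frame: u = (v_A − v_B)/(1 − v_A v_B/c²) = (0.4306 − 0.8916)/(1 − 0.4306×0.8916) = −0.461/0.61607704 = −0.74828; |u| = 0.74828c.
At |u| = 0.74828c, γ = (1 − 0.559923)^(−1/2) = 1.5074.
Ship A's interval is proper; time dilation gives Δt_B = γΔτ = 1.5074 × 159 s = 239.7 s.

239.7 s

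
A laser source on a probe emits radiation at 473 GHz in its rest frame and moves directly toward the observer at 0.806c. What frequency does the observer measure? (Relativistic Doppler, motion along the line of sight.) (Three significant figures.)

Relativistic Doppler (source moving toward): f_obs = f_src · √((1+β)/(1−β)).
With β = 0.806: factor = √(1.806/0.194) = 3.0511.
f_obs = 473 × 3.0511 = 1440 GHz.

1440 GHz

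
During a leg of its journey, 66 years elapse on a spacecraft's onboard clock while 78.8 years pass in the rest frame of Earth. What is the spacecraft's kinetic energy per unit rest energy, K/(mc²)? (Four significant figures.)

The time-dilation ratio gives γ = 78.8/66 = 1.19394.
K/(mc²) = γ − 1 = 1.19394 − 1 = 0.1939.

0.1939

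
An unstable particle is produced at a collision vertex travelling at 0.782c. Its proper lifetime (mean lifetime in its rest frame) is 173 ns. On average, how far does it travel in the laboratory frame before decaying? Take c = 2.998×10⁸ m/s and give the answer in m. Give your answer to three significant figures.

65.1 m

β² = 0.611524, so γ = 1/√0.388476 = 1.6044.
Lab-frame lifetime: Δt = γτ = 1.6044 × 173 ns = 277.56 ns.
Distance: d = vΔt = 0.782 × 2.998×10⁸ m/s × 2.7756×10^-7 s = 65.1 m.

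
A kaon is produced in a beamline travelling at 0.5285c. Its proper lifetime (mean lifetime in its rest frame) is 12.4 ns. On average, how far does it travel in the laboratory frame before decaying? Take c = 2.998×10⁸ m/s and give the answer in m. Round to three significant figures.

2.31 m

γ = 1/√(1 − β²) = 1/√(1 − 0.27931225) = 1/√0.72068775 = 1/0.848933 = 1.1779.
Lab-frame lifetime: Δt = γτ = 1.1779 × 12.4 ns = 14.606 ns.
Distance: d = vΔt = 0.5285 × 2.998×10⁸ m/s × 1.4606×10^-8 s = 2.31 m.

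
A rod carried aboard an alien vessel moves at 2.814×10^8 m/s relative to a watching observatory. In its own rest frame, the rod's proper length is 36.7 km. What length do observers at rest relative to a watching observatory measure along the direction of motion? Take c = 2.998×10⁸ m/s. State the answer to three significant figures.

β = v/c = (2.814×10^8 m/s)/(2.998×10⁸ m/s) = 0.938626.
γ = 1/√(1 − β²) = 1/√(1 − 0.8810188) = 1/√0.1189812 = 1/0.344937 = 2.8991.
Length contraction: L = L₀/γ = 36.7/2.8991 = 12.7 km.

12.7 km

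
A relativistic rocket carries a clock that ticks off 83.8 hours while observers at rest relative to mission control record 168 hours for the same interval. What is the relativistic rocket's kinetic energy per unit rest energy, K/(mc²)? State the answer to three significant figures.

γ = Δt/Δτ = 168/83.8 = 2.00477.
Since K = (γ−1)mc², K/(mc²) = 2.00477 − 1 = 1.00.

1.00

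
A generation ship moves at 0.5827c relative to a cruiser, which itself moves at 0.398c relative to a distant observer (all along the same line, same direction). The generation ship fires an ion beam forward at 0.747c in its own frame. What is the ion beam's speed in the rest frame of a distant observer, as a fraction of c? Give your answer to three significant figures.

Apply u = (u'+v)/(1+u'v) twice. Ion beam in the cruiser frame: (0.747+0.5827)/(1+0.747·0.5827) = 1.3297/1.4352769 = 0.92644c.
That velocity, transformed to the rest frame of a distant observer: (0.92644+0.398)/(1+0.92644·0.398) = 1.32444/1.36872312 = 0.96765c.

0.968c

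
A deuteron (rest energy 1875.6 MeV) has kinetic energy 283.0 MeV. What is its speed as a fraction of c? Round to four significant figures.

γ = 1 + K/(mc²) = 1 + 283.0/1875.6 = 1.1509.
β = √(1 − 1/γ²) = √(1 − 0.754962) = √0.245038 = 0.4950.

0.4950c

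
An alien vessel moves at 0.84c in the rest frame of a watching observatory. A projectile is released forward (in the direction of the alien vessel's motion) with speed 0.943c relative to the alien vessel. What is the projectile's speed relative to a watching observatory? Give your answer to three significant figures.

Relativistic velocity addition: u = (u' + v)/(1 + u'v/c²), with u' = 0.943c and v = 0.84c.
Numerator: 0.943 + 0.84 = 1.783. Denominator: 1 + (0.943)(0.84) = 1.79212.
u = 1.783/1.79212 = 0.99491, so the speed is 0.995c.

0.995c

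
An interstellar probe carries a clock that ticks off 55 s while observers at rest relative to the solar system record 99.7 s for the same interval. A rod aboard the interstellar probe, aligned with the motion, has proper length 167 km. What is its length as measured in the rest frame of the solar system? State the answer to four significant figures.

92.13 km

The time-dilation ratio gives γ = 99.7/55 = 1.81273.
L = L₀/γ = 167/1.81273 = 92.13 km.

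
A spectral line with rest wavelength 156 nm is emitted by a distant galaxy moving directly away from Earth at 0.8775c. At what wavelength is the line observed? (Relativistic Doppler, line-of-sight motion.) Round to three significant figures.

611 nm

Relativistic Doppler for wavelength: λ_obs = λ_src · √((1+β)/(1−β)).
With β = 0.8775: factor = √(1.8775/0.1225) = 3.9149.
λ_obs = 156 × 3.9149 = 611 nm.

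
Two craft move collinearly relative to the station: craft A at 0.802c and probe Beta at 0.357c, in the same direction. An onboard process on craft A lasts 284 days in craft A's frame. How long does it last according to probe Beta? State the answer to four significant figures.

Transform craft A's velocity into probe Beta's frame: (0.802 − 0.357)/(1 − 0.802·0.357) = 0.445/0.713686, so the relative speed is 0.62352c.
γ for this relative speed: γ = 1/√(1 − 0.388777) = 1.2791.
The clock on craft A records proper time, so probe Beta measures Δt = γΔτ = 1.2791 × 284 = 363.3 days.

363.3 days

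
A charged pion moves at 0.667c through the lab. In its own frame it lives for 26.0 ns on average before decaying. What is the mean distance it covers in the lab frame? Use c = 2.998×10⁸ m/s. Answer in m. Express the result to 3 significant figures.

6.98 m

With β = 0.667, γ = 1/√(1 − 0.667²) = 1/√0.555111 = 1.3422.
Lab-frame lifetime: Δt = γτ = 1.3422 × 26.0 ns = 34.897 ns.
Distance: d = vΔt = 0.667 × 2.998×10⁸ m/s × 3.4897×10^-8 s = 6.98 m.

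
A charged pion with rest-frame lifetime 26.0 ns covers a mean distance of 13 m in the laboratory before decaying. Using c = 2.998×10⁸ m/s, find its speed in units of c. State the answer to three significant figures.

0.858c

Lab distance = (lab lifetime)·v = γτ·βc, so βγ = d/(cτ) = 13.00/(2.998×10⁸ × 2.600×10^-8) = 1.6678.
With βγ = 1.6678: γ² = 1 + (βγ)² = 3.78156, and β = (βγ)/γ = 1.6678/1.94462 = 0.858.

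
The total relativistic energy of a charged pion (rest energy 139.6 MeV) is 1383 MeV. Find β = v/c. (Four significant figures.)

0.9949

γ = E/(mc²) = 1383/139.6 = 9.9069.
β = √(1 − 1/γ²) = √(1 − 0.0101888) = √0.9898112 = 0.9949.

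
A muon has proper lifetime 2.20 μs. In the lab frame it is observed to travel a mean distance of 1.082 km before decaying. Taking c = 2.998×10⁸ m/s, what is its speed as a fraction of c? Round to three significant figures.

d = βγcτ ⇒ βγ = d/(cτ) = 1082 m / (659.56 m) = 1.6405.
β = (βγ)/√(1+(βγ)²) = 1.6405/√3.69124 = 0.854.

0.854c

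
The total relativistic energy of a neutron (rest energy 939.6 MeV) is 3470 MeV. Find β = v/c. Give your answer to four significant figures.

γ = E/(mc²) = 3470/939.6 = 3.6931.
β = √(1 − 1/γ²) = √(1 − 0.0733192) = √0.9266808 = 0.9626.

0.9626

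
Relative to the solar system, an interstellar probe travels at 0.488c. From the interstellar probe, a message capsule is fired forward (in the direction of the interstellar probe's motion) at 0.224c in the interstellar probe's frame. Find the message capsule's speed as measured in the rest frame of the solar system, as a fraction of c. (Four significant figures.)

In units of c, u = (u' + v)/(1 + u'v) with u' = 0.224 and v = 0.488.
Numerator: 0.224 + 0.488 = 0.712. Denominator: 1 + (0.224)(0.488) = 1.109312.
u = 0.712/1.109312 = 0.64184, so the speed is 0.6418c.

0.6418c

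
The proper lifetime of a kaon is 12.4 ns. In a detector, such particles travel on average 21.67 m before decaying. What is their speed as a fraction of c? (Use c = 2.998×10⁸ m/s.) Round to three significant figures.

0.986c

d = βγcτ ⇒ βγ = d/(cτ) = 21.67 m / (3.71752 m) = 5.8292.
β = (βγ)/√(1+(βγ)²) = 5.8292/√34.9796 = 0.986.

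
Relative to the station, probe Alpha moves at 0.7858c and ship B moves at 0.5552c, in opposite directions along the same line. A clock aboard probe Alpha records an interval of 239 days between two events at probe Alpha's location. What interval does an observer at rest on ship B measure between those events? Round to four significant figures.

Transform probe Alpha's velocity into ship B's frame: (0.7858 + 0.5552)/(1 + 0.7858·0.5552) = 1.341/1.43627616, so the relative speed is 0.93366c.
γ for this relative speed: γ = 1/√(1 − 0.871721) = 2.792.
The clock on probe Alpha records proper time, so ship B measures Δt = γΔτ = 2.792 × 239 = 667.3 days.

667.3 days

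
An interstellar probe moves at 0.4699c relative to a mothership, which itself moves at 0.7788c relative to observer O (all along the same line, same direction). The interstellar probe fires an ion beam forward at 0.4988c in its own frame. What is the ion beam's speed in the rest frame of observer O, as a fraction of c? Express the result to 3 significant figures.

Apply u = (u'+v)/(1+u'v) twice. Ion beam in the mothership frame: (0.4988+0.4699)/(1+0.4988·0.4699) = 0.9687/1.23438612 = 0.78476c.
That velocity, transformed to the rest frame of observer O: (0.78476+0.7788)/(1+0.78476·0.7788) = 1.56356/1.611171088 = 0.97045c.

0.970c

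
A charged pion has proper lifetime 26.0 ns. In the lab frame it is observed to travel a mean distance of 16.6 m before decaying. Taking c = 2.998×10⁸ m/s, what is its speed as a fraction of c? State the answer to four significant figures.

0.9052c

Let x = d/(cτ) = 16.60 m / (2.998×10⁸ m/s × 2.600×10^-8 s) = 2.1296. Since d = βγcτ, x = βγ = β/√(1−β²).
Solving: β² = x²/(1+x²) = 4.5352/5.5352 = 0.819338, so β = 0.9052.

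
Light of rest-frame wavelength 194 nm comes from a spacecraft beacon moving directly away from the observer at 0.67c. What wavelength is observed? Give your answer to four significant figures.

436.4 nm

Relativistic Doppler for wavelength: λ_obs = λ_src · √((1+β)/(1−β)).
With β = 0.67: factor = √(1.67/0.33) = 2.2496.
λ_obs = 194 × 2.2496 = 436.4 nm.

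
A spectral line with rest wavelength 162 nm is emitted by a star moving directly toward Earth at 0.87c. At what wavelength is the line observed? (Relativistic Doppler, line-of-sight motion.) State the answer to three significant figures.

Relativistic Doppler for wavelength: λ_obs = λ_src · √((1−β)/(1+β)).
With β = 0.87: factor = √(0.13/1.87) = 0.26366.
λ_obs = 162 × 0.26366 = 42.7 nm.

42.7 nm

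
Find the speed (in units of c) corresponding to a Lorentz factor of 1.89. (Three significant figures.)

β = √(1 − 1/γ²) = √(1 − 1/3.5721) = √0.720053 = 0.849.

0.849c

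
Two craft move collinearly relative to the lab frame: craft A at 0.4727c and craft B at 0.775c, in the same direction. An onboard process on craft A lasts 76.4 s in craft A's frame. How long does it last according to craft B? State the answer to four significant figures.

86.93 s

Transform craft A's velocity into craft B's frame: (0.4727 − 0.775)/(1 − 0.4727·0.775) = −0.3023/0.6336575, so the relative speed is 0.47707c.
γ for this relative speed: γ = 1/√(1 − 0.227596) = 1.1378.
Craft A's interval is proper; time dilation gives Δt_B = γΔτ = 1.1378 × 76.4 s = 86.93 s.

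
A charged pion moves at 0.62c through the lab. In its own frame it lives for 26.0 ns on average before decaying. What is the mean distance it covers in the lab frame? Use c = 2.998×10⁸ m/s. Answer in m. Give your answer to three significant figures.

Lorentz factor: γ = (1 − 0.3844)^(−1/2) = 1.2745.
Lab-frame lifetime: Δt = γτ = 1.2745 × 26.0 ns = 33.137 ns.
Distance: d = vΔt = 0.62 × 2.998×10⁸ m/s × 3.3137×10^-8 s = 6.16 m.

6.16 m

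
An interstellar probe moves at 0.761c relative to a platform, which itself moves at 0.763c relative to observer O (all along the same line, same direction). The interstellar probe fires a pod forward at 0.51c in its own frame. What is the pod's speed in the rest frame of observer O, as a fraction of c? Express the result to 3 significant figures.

0.988c

First combine the pod and interstellar probe (S''→S'): u₁ = (0.51 + 0.761)/(1 + 0.51×0.761) = 1.271/1.38811 = 0.91563.
Then combine with the platform (S'→S): u = (0.91563 + 0.763)/(1 + 0.91563×0.763) = 1.67863/1.69862569 = 0.98823.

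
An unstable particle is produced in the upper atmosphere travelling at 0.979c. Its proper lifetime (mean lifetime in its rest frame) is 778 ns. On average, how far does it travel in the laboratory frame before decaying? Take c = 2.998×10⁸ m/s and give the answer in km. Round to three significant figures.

γ = 1/√(1 − β²) = 1/√(1 − 0.958441) = 1/√0.041559 = 1/0.20386 = 4.9053.
Lab-frame lifetime: Δt = γτ = 4.9053 × 778 ns = 3816.3 ns.
Distance: d = vΔt = 0.979 × 2.998×10⁸ m/s × 3.8163×10^-6 s = 1120 m = 1.12 km.

1.12 km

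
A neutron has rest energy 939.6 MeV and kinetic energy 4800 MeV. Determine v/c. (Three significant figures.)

0.987

K = (γ−1)mc², so γ = 1 + 4800/939.6 = 6.1086.
Then v/c = √(1 − γ⁻²) = √(1 − 0.0267989) = √0.9732011 = 0.987.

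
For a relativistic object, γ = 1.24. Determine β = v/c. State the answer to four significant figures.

0.5913

β = √(1 − 1/γ²) = √(1 − 1/1.5376) = √0.349636 = 0.5913.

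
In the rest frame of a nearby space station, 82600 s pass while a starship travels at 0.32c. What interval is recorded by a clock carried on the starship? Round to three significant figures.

78300 s

β² = 0.1024, so γ = 1/√0.8976 = 1.0555.
The moving clock records proper time: Δτ = Δt/γ = 82600/1.0555 = 78300 s.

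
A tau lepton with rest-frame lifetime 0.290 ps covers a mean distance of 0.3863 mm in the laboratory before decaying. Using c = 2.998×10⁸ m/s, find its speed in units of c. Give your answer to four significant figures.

0.9756c

Let x = d/(cτ) = 3.863×10^-4 m / (2.998×10⁸ m/s × 2.900×10^-13 s) = 4.4432. Since d = βγcτ, x = βγ = β/√(1−β²).
Solving: β² = x²/(1+x²) = 19.742/20.742 = 0.951789, so β = 0.9756.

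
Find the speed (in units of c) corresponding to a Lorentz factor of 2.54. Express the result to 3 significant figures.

β = √(1 − 1/γ²) = √(1 − 1/6.4516) = √0.845 = 0.919.

0.919c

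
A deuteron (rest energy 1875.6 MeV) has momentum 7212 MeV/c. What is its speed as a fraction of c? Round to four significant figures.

βγ = pc/(mc²) = 7212/1875.6 = 3.8452.
Since γ² = 1 + (βγ)² = 15.7856, γ = √15.7856 = 3.97311, and β = (βγ)/γ = 3.8452/3.97311 = 0.9678.

0.9678c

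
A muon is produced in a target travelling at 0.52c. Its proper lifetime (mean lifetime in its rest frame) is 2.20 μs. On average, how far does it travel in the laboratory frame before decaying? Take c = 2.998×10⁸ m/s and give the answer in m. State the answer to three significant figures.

Lorentz factor: γ = (1 − 0.2704)^(−1/2) = 1.1707.
Lab-frame lifetime: Δt = γτ = 1.1707 × 2.20 μs = 2.5755 μs.
Distance: d = vΔt = 0.52 × 2.998×10⁸ m/s × 2.5755×10^-6 s = 402 m.

402 m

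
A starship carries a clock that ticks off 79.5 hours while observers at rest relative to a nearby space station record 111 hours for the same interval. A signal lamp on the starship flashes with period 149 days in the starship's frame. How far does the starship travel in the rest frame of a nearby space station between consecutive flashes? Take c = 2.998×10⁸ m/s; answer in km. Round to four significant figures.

The time-dilation ratio gives γ = 111/79.5 = 1.39623.
β = √(1 − 1/γ²) = 0.69788. Lab-frame period = γτ = 1.39623×149 days = 208.04 days. Distance = βc × γτ = 0.69788 × 2.998×10⁸ m/s × 17974656 s = 3.7607×10^15 m = 3.761×10^12 km.

3.761×10^12 km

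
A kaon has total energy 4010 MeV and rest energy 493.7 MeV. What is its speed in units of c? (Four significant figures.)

0.9924c

Total energy E = γmc² gives γ = 4010/493.7 = 8.1223.
Hence β = √(1 − 1/γ²) = √(1 − 0.015158) = √0.984842 = 0.9924.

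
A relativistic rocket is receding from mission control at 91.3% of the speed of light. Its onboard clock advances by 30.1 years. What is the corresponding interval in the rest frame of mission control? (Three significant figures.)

73.8 years

Lorentz factor: γ = (1 − 0.833569)^(−1/2) = 2.4512.
Time dilation: Δt = γ·Δτ = 2.4512 × 30.1 = 73.8 years.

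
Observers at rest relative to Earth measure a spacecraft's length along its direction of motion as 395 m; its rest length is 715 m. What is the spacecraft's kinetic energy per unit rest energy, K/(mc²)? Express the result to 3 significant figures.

0.810

γ = L₀/L = 715/395 = 1.81013.
Since K = (γ−1)mc², K/(mc²) = 1.81013 − 1 = 0.810.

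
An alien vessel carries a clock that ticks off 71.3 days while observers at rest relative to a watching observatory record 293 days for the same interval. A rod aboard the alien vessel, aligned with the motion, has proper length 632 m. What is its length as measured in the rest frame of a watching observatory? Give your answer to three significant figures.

From Δt = γΔτ: γ = 293/71.3 = 4.1094.
L = L₀/γ = 632/4.1094 = 154 m.

154 m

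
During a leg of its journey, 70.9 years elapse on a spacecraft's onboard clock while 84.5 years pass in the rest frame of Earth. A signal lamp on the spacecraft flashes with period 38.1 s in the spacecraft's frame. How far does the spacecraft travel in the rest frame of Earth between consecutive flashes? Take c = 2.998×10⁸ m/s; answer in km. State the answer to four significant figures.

γ = Δt/Δτ = 84.5/70.9 = 1.19182.
β = √(1 − 1/γ²) = 0.54405. Lab-frame period = γτ = 1.19182×38.1 s = 45.408 s. Distance = βc × γτ = 0.54405 × 2.998×10⁸ m/s × 45.408 s = 7.4063×10^9 m = 7.406×10^6 km.

7.406×10^6 km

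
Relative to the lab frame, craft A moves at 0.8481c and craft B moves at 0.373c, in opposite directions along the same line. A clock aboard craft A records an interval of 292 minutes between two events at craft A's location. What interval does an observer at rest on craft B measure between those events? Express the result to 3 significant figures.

Speed of craft A in craft B's frame: u = (v_A + v_B)/(1 + v_A v_B/c²) = (0.8481 + 0.373)/(1 + 0.8481×0.373) = 1.2211/1.3163413 = 0.92765; |u| = 0.92765c.
γ for this relative speed: γ = 1/√(1 − 0.860535) = 2.6777.
The clock on craft A records proper time, so craft B measures Δt = γΔτ = 2.6777 × 292 = 782 minutes.

782 minutes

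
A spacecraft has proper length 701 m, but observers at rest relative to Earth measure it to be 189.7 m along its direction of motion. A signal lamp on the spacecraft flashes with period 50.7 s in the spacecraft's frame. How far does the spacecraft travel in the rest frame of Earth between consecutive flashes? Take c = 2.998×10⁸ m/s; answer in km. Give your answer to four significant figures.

Length contraction gives γ = L₀/L = 701/189.7 = 3.69531.
β = √(1 − 1/γ²) = 0.96269. Lab-frame period = γτ = 3.69531×50.7 s = 187.35 s. Distance = βc × γτ = 0.96269 × 2.998×10⁸ m/s × 187.35 s = 5.4072×10^10 m = 5.407×10^7 km.

5.407×10^7 km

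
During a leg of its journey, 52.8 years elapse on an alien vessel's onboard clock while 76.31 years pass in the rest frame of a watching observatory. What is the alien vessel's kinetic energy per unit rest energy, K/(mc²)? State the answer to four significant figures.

The time-dilation ratio gives γ = 76.31/52.8 = 1.44527.
Since K = (γ−1)mc², K/(mc²) = 1.44527 − 1 = 0.4453.

0.4453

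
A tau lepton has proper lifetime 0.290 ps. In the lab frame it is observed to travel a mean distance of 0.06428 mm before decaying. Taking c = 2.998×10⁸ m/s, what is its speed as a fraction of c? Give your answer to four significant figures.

Let x = d/(cτ) = 6.428×10^-5 m / (2.998×10⁸ m/s × 2.900×10^-13 s) = 0.73934. Since d = βγcτ, x = βγ = β/√(1−β²).
Solving: β² = x²/(1+x²) = 0.546624/1.546624 = 0.35343, so β = 0.5945.

0.5945c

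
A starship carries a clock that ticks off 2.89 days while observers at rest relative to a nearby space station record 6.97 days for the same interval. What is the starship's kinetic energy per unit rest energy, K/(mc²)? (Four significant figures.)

1.412

γ = Δt/Δτ = 6.97/2.89 = 2.41176.
Since K = (γ−1)mc², K/(mc²) = 2.41176 − 1 = 1.412.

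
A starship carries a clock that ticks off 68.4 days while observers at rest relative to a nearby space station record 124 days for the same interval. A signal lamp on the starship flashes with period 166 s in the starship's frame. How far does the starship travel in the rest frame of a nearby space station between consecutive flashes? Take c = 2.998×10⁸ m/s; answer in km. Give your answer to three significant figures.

7.53×10^7 km

γ = Δt/Δτ = 124/68.4 = 1.81287.
β = √(1 − 1/γ²) = 0.8341. Lab-frame period = γτ = 1.81287×166 s = 300.94 s. Distance = βc × γτ = 0.8341 × 2.998×10⁸ m/s × 300.94 s = 7.5254×10^10 m = 7.53×10^7 km.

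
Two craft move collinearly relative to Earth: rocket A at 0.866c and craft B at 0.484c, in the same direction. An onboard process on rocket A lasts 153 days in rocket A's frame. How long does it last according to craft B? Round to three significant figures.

203 days

Transform rocket A's velocity into craft B's frame: (0.866 − 0.484)/(1 − 0.866·0.484) = 0.382/0.580856, so the relative speed is 0.65765c.
At |u| = 0.65765c, γ = (1 − 0.432504)^(−1/2) = 1.3275.
Rocket A's interval is proper; time dilation gives Δt_B = γΔτ = 1.3275 × 153 days = 203 days.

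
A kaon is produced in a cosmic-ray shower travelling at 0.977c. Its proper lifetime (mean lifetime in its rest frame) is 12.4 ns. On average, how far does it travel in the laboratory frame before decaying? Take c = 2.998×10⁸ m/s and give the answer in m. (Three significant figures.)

17.0 m

Lorentz factor: γ = (1 − 0.954529)^(−1/2) = 4.6896.
Lab-frame lifetime: Δt = γτ = 4.6896 × 12.4 ns = 58.151 ns.
Distance: d = vΔt = 0.977 × 2.998×10⁸ m/s × 5.8151×10^-8 s = 17.0 m.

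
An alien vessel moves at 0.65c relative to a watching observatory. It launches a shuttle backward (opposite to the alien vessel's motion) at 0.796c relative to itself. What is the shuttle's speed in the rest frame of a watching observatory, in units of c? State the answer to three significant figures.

Relativistic velocity addition: u = (u' + v)/(1 + u'v/c²), with u' = −0.796c and v = 0.65c.
Numerator: −0.796 + 0.65 = −0.146. Denominator: 1 + (−0.796)(0.65) = 0.4826.
u = −0.146/0.4826 = −0.30253, so the speed is 0.303c.

0.303c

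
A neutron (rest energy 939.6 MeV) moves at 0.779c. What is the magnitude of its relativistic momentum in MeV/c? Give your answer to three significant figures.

1170 MeV/c

γ = 1/√(1 − β²) = 1/√(1 − 0.606841) = 1/√0.393159 = 1/0.627024 = 1.5948.
Momentum: p = γβ·mc = 1.5948 × 0.779 × 939.6 MeV/c = 1170 MeV/c.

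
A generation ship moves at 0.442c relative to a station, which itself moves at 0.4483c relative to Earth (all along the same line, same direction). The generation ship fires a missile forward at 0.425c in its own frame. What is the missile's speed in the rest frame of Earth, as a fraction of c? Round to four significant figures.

Compose velocities in two stages. Stage 1 (into S'): u₁ = (0.425+0.442)/(1+0.425×0.442) = 0.72989.
Stage 2 (into S): u = (0.72989+0.4483)/(1+0.72989×0.4483) = 0.88772, so the speed is 0.8877c.

0.8877c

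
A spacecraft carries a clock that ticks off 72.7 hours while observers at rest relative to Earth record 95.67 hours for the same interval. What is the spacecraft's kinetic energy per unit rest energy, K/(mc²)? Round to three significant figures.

0.316

γ = Δt/Δτ = 95.67/72.7 = 1.31596.
K/(mc²) = γ − 1 = 1.31596 − 1 = 0.316.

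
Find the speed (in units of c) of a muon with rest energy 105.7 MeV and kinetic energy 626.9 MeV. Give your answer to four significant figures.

0.9895c

γ = 1 + K/(mc²) = 1 + 626.9/105.7 = 6.9309.
β = √(1 − 1/γ²) = √(1 − 0.0208171) = √0.9791829 = 0.9895.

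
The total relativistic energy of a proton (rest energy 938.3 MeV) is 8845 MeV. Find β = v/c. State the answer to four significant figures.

0.9944

Total energy E = γmc² gives γ = 8845/938.3 = 9.4266.
Hence β = √(1 − 1/γ²) = √(1 − 0.0112536) = √0.9887464 = 0.9944.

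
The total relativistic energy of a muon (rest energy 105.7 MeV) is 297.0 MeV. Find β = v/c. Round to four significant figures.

γ = E/(mc²) = 297.0/105.7 = 2.8098.
β = √(1 − 1/γ²) = √(1 − 0.126663) = √0.873337 = 0.9345.

0.9345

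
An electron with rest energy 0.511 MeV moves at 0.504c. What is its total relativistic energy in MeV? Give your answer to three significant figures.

With β = 0.504, γ = 1/√(1 − 0.504²) = 1/√0.745984 = 1.1578.
Total energy: E = γmc² = 1.1578 × 0.511 MeV = 0.592 MeV.

0.592 MeV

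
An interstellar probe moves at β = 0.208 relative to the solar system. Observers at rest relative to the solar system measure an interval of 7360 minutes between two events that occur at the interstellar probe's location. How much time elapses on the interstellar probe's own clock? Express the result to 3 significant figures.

Lorentz factor: γ = (1 − 0.043264)^(−1/2) = 1.0224.
The interstellar probe's clock runs slow as seen from the solar system, so Δτ = Δt/γ = 7360/1.0224 = 7200 minutes.

7200 minutes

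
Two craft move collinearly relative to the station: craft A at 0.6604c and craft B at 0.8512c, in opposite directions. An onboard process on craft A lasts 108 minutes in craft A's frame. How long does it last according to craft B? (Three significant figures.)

428 minutes

Transform craft A's velocity into craft B's frame: (0.6604 + 0.8512)/(1 + 0.6604·0.8512) = 1.5116/1.56213248, so the relative speed is 0.96765c.
At |u| = 0.96765c, γ = (1 − 0.936347)^(−1/2) = 3.9636.
The clock on craft A records proper time, so craft B measures Δt = γΔτ = 3.9636 × 108 = 428 minutes.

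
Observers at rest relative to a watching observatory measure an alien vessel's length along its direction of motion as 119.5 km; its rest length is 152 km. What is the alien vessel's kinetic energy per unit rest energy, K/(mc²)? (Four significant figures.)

0.2720

Length contraction gives γ = L₀/L = 152/119.5 = 1.27197.
K/(mc²) = γ − 1 = 1.27197 − 1 = 0.2720.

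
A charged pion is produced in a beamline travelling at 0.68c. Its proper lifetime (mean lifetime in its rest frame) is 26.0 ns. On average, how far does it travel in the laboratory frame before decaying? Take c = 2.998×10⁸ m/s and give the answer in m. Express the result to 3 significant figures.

With β = 0.68, γ = 1/√(1 − 0.68²) = 1/√0.5376 = 1.3639.
Lab-frame lifetime: Δt = γτ = 1.3639 × 26.0 ns = 35.461 ns.
Distance: d = vΔt = 0.68 × 2.998×10⁸ m/s × 3.5461×10^-8 s = 7.23 m.

7.23 m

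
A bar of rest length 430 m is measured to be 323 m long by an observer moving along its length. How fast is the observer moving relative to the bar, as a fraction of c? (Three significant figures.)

0.660c

Length contraction gives γ = L₀/L = 430/323 = 1.3313.
β = √(1 − 1/γ²) = √0.43578 = 0.660.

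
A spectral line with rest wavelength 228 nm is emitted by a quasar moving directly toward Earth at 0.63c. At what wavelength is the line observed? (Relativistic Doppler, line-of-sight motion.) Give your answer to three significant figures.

Relativistic Doppler for wavelength: λ_obs = λ_src · √((1−β)/(1+β)).
With β = 0.63: factor = √(0.37/1.63) = 0.47644.
λ_obs = 228 × 0.47644 = 109 nm.

109 nm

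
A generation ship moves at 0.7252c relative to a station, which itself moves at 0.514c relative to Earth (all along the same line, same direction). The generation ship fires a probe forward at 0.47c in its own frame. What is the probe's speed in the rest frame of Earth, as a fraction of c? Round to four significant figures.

0.9638c

Apply u = (u'+v)/(1+u'v) twice. Probe in the station frame: (0.47+0.7252)/(1+0.47·0.7252) = 1.1952/1.340844 = 0.89138c.
That velocity, transformed to the rest frame of Earth: (0.89138+0.514)/(1+0.89138·0.514) = 1.40538/1.45816932 = 0.9638c.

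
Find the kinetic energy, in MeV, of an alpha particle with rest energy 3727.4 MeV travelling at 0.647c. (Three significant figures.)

Lorentz factor: γ = (1 − 0.418609)^(−1/2) = 1.31149.
Kinetic energy: K = (γ − 1)mc² = (1.31149 − 1) × 3727.4 MeV = 0.31149 × 3727.4 = 1160 MeV.

1160 MeV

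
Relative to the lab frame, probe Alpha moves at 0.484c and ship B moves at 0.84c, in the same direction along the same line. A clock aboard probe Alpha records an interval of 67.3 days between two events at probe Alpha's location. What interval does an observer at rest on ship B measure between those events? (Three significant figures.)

84.1 days

The velocity of probe Alpha relative to ship B is (0.484 − 0.84)c / (1 − 0.484×0.84) = −0.59989c; relative speed 0.59989c.
γ for this relative speed: γ = 1/√(1 − 0.359868) = 1.2499.
Probe Alpha's interval is proper; time dilation gives Δt_B = γΔτ = 1.2499 × 67.3 days = 84.1 days.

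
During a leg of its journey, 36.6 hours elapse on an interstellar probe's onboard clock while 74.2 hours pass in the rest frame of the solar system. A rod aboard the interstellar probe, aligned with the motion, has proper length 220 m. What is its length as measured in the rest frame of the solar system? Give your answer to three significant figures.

From Δt = γΔτ: γ = 74.2/36.6 = 2.02732.
The rod contracts by the same γ: 220 m / 2.02732 = 109 m.

109 m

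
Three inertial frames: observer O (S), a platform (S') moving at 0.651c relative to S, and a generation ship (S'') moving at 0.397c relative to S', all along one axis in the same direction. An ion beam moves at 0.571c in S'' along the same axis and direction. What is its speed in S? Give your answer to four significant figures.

0.9514c

First combine the ion beam and generation ship (S''→S'): u₁ = (0.571 + 0.397)/(1 + 0.571×0.397) = 0.968/1.226687 = 0.78912.
Then combine with the platform (S'→S): u = (0.78912 + 0.651)/(1 + 0.78912×0.651) = 1.44012/1.51371712 = 0.95138.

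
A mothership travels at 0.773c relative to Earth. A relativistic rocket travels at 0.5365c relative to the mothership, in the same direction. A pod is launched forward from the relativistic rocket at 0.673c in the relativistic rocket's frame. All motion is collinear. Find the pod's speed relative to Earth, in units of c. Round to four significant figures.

0.9850c

First combine the pod and relativistic rocket (S''→S'): u₁ = (0.673 + 0.5365)/(1 + 0.673×0.5365) = 1.2095/1.3610645 = 0.88864.
Then combine with the mothership (S'→S): u = (0.88864 + 0.773)/(1 + 0.88864×0.773) = 1.66164/1.68691872 = 0.98501.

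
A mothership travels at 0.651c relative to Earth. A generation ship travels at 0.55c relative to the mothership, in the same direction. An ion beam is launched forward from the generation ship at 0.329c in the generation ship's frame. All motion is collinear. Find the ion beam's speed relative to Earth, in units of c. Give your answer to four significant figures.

First combine the ion beam and generation ship (S''→S'): u₁ = (0.329 + 0.55)/(1 + 0.329×0.55) = 0.879/1.18095 = 0.74432.
Then combine with the mothership (S'→S): u = (0.74432 + 0.651)/(1 + 0.74432×0.651) = 1.39532/1.48455232 = 0.93989.

0.9399c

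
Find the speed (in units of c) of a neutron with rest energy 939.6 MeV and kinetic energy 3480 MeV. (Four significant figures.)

0.9771c

γ = 1 + K/(mc²) = 1 + 3480/939.6 = 4.7037.
β = √(1 − 1/γ²) = √(1 − 0.0451982) = √0.9548018 = 0.9771.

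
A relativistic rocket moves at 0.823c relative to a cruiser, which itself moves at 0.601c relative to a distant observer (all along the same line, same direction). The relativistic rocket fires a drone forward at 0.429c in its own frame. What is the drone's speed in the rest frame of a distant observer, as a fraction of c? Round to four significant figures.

0.9808c

First combine the drone and relativistic rocket (S''→S'): u₁ = (0.429 + 0.823)/(1 + 0.429×0.823) = 1.252/1.353067 = 0.92531.
Then combine with the cruiser (S'→S): u = (0.92531 + 0.601)/(1 + 0.92531×0.601) = 1.52631/1.55611131 = 0.98085.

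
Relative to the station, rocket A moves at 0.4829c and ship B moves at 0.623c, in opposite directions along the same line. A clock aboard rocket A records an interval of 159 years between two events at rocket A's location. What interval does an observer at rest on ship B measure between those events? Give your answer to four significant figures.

302.0 years

Transform rocket A's velocity into ship B's frame: (0.4829 + 0.623)/(1 + 0.4829·0.623) = 1.1059/1.3008467, so the relative speed is 0.85014c.
γ for this relative speed: γ = 1/√(1 − 0.722738) = 1.8991.
Rocket A's interval is proper; time dilation gives Δt_B = γΔτ = 1.8991 × 159 years = 302.0 years.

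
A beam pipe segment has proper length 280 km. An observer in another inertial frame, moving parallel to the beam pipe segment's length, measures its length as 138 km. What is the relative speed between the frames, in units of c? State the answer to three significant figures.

Length contraction gives γ = L₀/L = 280/138 = 2.029.
β = √(1 − 1/γ²) = √0.757095 = 0.870.

0.870c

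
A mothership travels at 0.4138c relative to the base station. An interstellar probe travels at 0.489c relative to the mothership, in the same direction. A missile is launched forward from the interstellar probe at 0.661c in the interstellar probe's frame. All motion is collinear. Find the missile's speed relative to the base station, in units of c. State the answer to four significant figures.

Compose velocities in two stages. Stage 1 (into S'): u₁ = (0.661+0.489)/(1+0.661×0.489) = 0.86909.
Stage 2 (into S): u = (0.86909+0.4138)/(1+0.86909×0.4138) = 0.94356, so the speed is 0.9436c.

0.9436c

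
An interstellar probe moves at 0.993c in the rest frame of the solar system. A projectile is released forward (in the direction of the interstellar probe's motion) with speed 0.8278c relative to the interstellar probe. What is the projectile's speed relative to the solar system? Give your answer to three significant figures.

In units of c, u = (u' + v)/(1 + u'v) with u' = 0.8278 and v = 0.993.
Numerator: 0.8278 + 0.993 = 1.8208. Denominator: 1 + (0.8278)(0.993) = 1.8220054.
u = 1.8208/1.8220054 = 0.99934, so the speed is 0.999c.

0.999c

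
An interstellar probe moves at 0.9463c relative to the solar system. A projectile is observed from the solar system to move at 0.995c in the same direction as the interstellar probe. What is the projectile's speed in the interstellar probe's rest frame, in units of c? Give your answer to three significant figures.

Transform to the interstellar probe's frame: u' = (u − v)/(1 − uv/c²).
u' = (0.995 − 0.9463)/(1 − 0.995×0.9463) = 0.0487/0.0584315 = 0.83345.
Speed in the interstellar probe's frame: 0.833c (in the same direction).

0.833c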